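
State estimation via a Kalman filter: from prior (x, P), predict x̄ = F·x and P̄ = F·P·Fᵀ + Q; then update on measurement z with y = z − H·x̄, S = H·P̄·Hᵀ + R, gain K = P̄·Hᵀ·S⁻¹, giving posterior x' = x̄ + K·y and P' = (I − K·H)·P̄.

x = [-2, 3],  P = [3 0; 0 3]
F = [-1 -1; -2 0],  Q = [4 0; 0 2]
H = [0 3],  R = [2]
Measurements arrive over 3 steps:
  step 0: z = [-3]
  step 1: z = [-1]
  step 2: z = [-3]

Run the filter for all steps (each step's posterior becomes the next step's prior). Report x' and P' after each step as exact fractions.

step 0: x' = [-199/64, -59/64], P' = [239/32 3/32; 3/32 7/32]
step 1: x' = [2181/2311, -1331/4622], P' = [10972/2311 242/2311; 242/2311 510/2311]
step 2: x' = [-55097/220606, -222657/220606], P' = [522606/110303 11214/110303; 11214/110303 24255/110303]

step 0: x̄ = F·x = [-1, 4]
step 0: P̄ = F·P·Fᵀ + Q = [10 6; 6 14]
step 0: y = z − H·x̄ = [-15]
step 0: S = H·P̄·Hᵀ + R = [128]
step 0: K = P̄·Hᵀ·S⁻¹ = [9/64; 21/64]
step 0: x' = x̄ + K·y = [-199/64, -59/64]
step 0: P' = (I − K·H)·P̄ = [239/32 3/32; 3/32 7/32]
step 1: x̄ = F·x = [129/32, 199/32]
step 1: P̄ = F·P·Fᵀ + Q = [95/8 121/8; 121/8 255/8]
step 1: y = z − H·x̄ = [-629/32]
step 1: S = H·P̄·Hᵀ + R = [2311/8]
step 1: K = P̄·Hᵀ·S⁻¹ = [363/2311; 765/2311]
step 1: x' = x̄ + K·y = [2181/2311, -1331/4622]
step 1: P' = (I − K·H)·P̄ = [10972/2311 242/2311; 242/2311 510/2311]
step 2: x̄ = F·x = [-3031/4622, -4362/2311]
step 2: P̄ = F·P·Fᵀ + Q = [21210/2311 22428/2311; 22428/2311 48510/2311]
step 2: y = z − H·x̄ = [6153/2311]
step 2: S = H·P̄·Hᵀ + R = [441212/2311]
step 2: K = P̄·Hᵀ·S⁻¹ = [16821/110303; 72765/220606]
step 2: x' = x̄ + K·y = [-55097/220606, -222657/220606]
step 2: P' = (I − K·H)·P̄ = [522606/110303 11214/110303; 11214/110303 24255/110303]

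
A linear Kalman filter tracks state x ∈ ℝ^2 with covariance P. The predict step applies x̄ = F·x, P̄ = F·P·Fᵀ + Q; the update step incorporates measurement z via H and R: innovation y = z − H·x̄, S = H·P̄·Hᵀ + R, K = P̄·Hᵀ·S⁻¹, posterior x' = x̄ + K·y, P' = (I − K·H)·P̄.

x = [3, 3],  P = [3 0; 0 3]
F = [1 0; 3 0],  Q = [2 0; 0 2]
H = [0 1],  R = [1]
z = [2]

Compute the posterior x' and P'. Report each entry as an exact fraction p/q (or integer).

x̄ = F·x = [3, 9]
P̄ = F·P·Fᵀ + Q = [5 9; 9 29]
y = z − H·x̄ = [-7]
S = H·P̄·Hᵀ + R = [30]
K = P̄·Hᵀ·S⁻¹ = [3/10; 29/30]
x' = x̄ + K·y = [9/10, 67/30]
P' = (I − K·H)·P̄ = [23/10 3/10; 3/10 29/30]

x' = [9/10, 67/30]
P' = [23/10 3/10; 3/10 29/30]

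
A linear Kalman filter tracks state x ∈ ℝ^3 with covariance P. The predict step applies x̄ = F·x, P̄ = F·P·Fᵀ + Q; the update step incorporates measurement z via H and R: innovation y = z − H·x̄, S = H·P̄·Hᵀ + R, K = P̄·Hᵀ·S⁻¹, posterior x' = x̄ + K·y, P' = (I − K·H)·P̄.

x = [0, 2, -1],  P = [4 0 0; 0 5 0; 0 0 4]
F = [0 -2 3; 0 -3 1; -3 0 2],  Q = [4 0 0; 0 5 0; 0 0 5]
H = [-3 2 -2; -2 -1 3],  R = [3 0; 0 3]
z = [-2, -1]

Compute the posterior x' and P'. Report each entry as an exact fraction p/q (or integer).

x' = [-28417/209275, -97563/41855, -48886/41855]
P' = [600414/209275 352056/41855 188337/41855; 352056/41855 224280/8371 119961/8371; 188337/41855 119961/8371 132171/16742]

x̄ = F·x = [-7, -7, -2]
P̄ = F·P·Fᵀ + Q = [60 42 24; 42 54 8; 24 8 57]
y = z − H·x̄ = [-13, -16]
S = H·P̄·Hᵀ + R = [707 -188; -188 642]
K = P̄·Hᵀ·S⁻¹ = [-54684/209275 -45351/209275; -4326/41855 -8699/41855; -8752/41855 9869/83710]
x' = x̄ + K·y = [-28417/209275, -97563/41855, -48886/41855]
P' = (I − K·H)·P̄ = [600414/209275 352056/41855 188337/41855; 352056/41855 224280/8371 119961/8371; 188337/41855 119961/8371 132171/16742]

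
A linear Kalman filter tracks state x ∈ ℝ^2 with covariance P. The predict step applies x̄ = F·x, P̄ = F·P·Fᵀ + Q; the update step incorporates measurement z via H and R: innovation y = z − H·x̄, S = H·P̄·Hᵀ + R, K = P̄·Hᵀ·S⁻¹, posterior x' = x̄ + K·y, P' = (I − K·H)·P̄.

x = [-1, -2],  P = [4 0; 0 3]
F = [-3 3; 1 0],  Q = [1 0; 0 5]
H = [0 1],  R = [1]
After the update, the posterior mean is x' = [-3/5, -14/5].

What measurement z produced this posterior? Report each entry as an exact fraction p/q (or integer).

x̄ = F·x = [-3, -1]
P̄ = F·P·Fᵀ + Q = [64 -12; -12 9]
S = H·P̄·Hᵀ + R = [10]
K = P̄·Hᵀ·S⁻¹ = [-6/5; 9/10]
x' − x̄ = [12/5, -9/5] = K·y
y = (KᵀK)⁻¹·Kᵀ·(x' − x̄) = [-2]
z = y + H·x̄ = [-2] + [-1] = [-3]

z = [-3]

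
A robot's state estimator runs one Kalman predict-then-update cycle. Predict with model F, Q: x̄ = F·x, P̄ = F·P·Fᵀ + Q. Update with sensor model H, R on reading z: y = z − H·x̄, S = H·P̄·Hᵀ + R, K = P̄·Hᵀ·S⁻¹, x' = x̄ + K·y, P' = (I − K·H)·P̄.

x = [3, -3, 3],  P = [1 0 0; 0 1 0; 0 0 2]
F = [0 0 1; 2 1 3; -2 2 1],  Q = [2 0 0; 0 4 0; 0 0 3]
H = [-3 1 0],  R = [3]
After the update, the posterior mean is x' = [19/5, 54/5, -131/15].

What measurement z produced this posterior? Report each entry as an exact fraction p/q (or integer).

z = [-1]

x̄ = F·x = [3, 12, -9]
P̄ = F·P·Fᵀ + Q = [4 6 2; 6 27 4; 2 4 13]
S = H·P̄·Hᵀ + R = [30]
K = P̄·Hᵀ·S⁻¹ = [-1/5; 3/10; -1/15]
x' − x̄ = [4/5, -6/5, 4/15] = K·y
y = (KᵀK)⁻¹·Kᵀ·(x' − x̄) = [-4]
z = y + H·x̄ = [-4] + [3] = [-1]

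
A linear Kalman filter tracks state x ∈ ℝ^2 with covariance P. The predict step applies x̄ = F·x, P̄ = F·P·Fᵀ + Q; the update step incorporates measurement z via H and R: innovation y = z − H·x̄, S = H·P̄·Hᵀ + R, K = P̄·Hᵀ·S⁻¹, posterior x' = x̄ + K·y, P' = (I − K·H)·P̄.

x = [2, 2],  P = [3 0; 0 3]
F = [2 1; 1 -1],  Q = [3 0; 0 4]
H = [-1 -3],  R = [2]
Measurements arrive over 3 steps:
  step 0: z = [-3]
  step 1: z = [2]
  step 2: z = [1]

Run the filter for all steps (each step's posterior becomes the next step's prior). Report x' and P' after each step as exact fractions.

step 0: x' = [687/128, -99/128], P' = [1575/128 -507/128; -507/128 191/128]
step 1: x' = [89915/55527, -64397/55527], P' = [286948/55527 -85486/55527; -85486/55527 37390/55527]
step 2: x' = [-9318987/11309587, -240936/11309587], P' = [56737064/11309587 -16995158/11309587; -16995158/11309587 7514550/11309587]

step 0: x̄ = F·x = [6, 0]
step 0: P̄ = F·P·Fᵀ + Q = [18 3; 3 10]
step 0: y = z − H·x̄ = [3]
step 0: S = H·P̄·Hᵀ + R = [128]
step 0: K = P̄·Hᵀ·S⁻¹ = [-27/128; -33/128]
step 0: x' = x̄ + K·y = [687/128, -99/128]
step 0: P' = (I − K·H)·P̄ = [1575/128 -507/128; -507/128 191/128]
step 1: x̄ = F·x = [1275/128, 393/64]
step 1: P̄ = F·P·Fᵀ + Q = [4847/128 1733/64; 1733/64 823/32]
step 1: y = z − H·x̄ = [3889/128]
step 1: S = H·P̄·Hᵀ + R = [55527/128]
step 1: K = P̄·Hᵀ·S⁻¹ = [-15245/55527; -13342/55527]
step 1: x' = x̄ + K·y = [89915/55527, -64397/55527]
step 1: P' = (I − K·H)·P̄ = [286948/55527 -85486/55527; -85486/55527 37390/55527]
step 2: x̄ = F·x = [115433/55527, 154312/55527]
step 2: P̄ = F·P·Fᵀ + Q = [1009819/55527 621992/55527; 621992/55527 717418/55527]
step 2: y = z − H·x̄ = [633896/55527]
step 2: S = H·P̄·Hᵀ + R = [11309587/55527]
step 2: K = P̄·Hᵀ·S⁻¹ = [-2875795/11309587; -2774246/11309587]
step 2: x' = x̄ + K·y = [-9318987/11309587, -240936/11309587]
step 2: P' = (I − K·H)·P̄ = [56737064/11309587 -16995158/11309587; -16995158/11309587 7514550/11309587]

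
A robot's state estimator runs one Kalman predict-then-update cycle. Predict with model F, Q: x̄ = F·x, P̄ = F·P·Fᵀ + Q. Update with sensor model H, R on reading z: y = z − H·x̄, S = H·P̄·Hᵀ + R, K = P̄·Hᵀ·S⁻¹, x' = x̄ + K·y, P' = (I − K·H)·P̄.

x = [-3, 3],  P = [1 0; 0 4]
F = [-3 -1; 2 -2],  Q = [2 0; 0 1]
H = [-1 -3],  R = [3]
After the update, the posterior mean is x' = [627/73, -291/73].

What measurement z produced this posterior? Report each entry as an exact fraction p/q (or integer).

z = [3]

x̄ = F·x = [6, -12]
P̄ = F·P·Fᵀ + Q = [15 2; 2 21]
S = H·P̄·Hᵀ + R = [219]
K = P̄·Hᵀ·S⁻¹ = [-7/73; -65/219]
x' − x̄ = [189/73, 585/73] = K·y
y = (KᵀK)⁻¹·Kᵀ·(x' − x̄) = [-27]
z = y + H·x̄ = [-27] + [30] = [3]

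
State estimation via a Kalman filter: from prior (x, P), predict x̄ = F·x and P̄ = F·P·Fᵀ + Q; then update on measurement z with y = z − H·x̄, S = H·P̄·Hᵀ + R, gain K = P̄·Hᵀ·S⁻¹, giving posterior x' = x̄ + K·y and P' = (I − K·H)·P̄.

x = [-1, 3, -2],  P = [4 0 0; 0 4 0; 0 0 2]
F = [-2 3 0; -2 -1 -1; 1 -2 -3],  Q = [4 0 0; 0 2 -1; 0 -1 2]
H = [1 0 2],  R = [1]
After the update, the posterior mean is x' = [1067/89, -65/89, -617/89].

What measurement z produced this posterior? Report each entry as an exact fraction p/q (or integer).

x̄ = F·x = [11, 1, -1]
P̄ = F·P·Fᵀ + Q = [56 4 -32; 4 24 5; -32 5 40]
S = H·P̄·Hᵀ + R = [89]
K = P̄·Hᵀ·S⁻¹ = [-8/89; 14/89; 48/89]
x' − x̄ = [88/89, -154/89, -528/89] = K·y
y = (KᵀK)⁻¹·Kᵀ·(x' − x̄) = [-11]
z = y + H·x̄ = [-11] + [9] = [-2]

z = [-2]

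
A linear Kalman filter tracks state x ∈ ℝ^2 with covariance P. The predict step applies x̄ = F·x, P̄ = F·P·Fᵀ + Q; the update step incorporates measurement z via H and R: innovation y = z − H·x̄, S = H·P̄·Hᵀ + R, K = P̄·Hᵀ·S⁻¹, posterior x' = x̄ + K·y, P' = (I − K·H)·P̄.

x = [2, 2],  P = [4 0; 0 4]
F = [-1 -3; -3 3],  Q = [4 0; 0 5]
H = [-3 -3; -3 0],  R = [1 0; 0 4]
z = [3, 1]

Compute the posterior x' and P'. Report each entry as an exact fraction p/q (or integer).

x̄ = F·x = [-8, 0]
P̄ = F·P·Fᵀ + Q = [44 -24; -24 77]
y = z − H·x̄ = [-21, -23]
S = H·P̄·Hᵀ + R = [658 180; 180 400]
K = P̄·Hᵀ·S⁻¹ = [-3/2885 -9507/28850; -957/2885 18999/57700]
x' = x̄ + K·y = [-11509/28850, -35037/57700]
P' = (I − K·H)·P̄ = [6338/14425 -6333/14425; -6333/14425 7928/14425]

x' = [-11509/28850, -35037/57700]
P' = [6338/14425 -6333/14425; -6333/14425 7928/14425]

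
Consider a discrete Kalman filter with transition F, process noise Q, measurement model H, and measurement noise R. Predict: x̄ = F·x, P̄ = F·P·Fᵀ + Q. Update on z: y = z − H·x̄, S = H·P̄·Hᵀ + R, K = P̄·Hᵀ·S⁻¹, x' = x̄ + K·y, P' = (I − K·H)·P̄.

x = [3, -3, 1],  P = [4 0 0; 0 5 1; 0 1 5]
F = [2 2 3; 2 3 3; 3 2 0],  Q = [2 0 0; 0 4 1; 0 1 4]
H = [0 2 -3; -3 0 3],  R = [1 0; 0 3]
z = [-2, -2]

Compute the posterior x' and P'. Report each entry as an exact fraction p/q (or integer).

x̄ = F·x = [3, 0, 3]
P̄ = F·P·Fᵀ + Q = [95 106 50; 106 128 61; 50 61 60]
y = z − H·x̄ = [7, -2]
S = H·P̄·Hᵀ + R = [321 -360; -360 498]
K = P̄·Hᵀ·S⁻¹ = [-2954/5043 -2335/3362; -2041/5043 -1895/3362; -3014/5043 -625/1681]
x' = x̄ + K·y = [1456/5043, -8602/5043, -2219/5043]
P' = (I − K·H)·P̄ = [378791/10086 554725/10086 185893/5043; 554725/10086 821519/10086 274520/5043; 185893/5043 274520/5043 184018/5043]

x' = [1456/5043, -8602/5043, -2219/5043]
P' = [378791/10086 554725/10086 185893/5043; 554725/10086 821519/10086 274520/5043; 185893/5043 274520/5043 184018/5043]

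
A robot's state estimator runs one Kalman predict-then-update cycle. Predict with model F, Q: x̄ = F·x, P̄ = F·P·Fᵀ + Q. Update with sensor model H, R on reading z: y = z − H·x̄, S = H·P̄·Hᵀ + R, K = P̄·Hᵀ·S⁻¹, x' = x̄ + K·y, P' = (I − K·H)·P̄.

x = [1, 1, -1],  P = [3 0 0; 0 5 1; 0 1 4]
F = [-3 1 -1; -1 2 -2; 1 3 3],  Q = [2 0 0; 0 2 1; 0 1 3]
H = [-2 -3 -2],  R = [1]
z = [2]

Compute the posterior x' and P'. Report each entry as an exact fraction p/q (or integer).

x' = [-2557/1138, 1731/1138, -586/569]
P' = [24327/1138 6437/1138 -16959/569; 6437/1138 14145/1138 -13789/569; -16959/569 -13789/569 37695/569]

x̄ = F·x = [-1, 3, 1]
P̄ = F·P·Fᵀ + Q = [36 23 -6; 23 33 4; -6 4 105]
y = z − H·x̄ = [11]
S = H·P̄·Hᵀ + R = [1138]
K = P̄·Hᵀ·S⁻¹ = [-129/1138; -153/1138; -105/569]
x' = x̄ + K·y = [-2557/1138, 1731/1138, -586/569]
P' = (I − K·H)·P̄ = [24327/1138 6437/1138 -16959/569; 6437/1138 14145/1138 -13789/569; -16959/569 -13789/569 37695/569]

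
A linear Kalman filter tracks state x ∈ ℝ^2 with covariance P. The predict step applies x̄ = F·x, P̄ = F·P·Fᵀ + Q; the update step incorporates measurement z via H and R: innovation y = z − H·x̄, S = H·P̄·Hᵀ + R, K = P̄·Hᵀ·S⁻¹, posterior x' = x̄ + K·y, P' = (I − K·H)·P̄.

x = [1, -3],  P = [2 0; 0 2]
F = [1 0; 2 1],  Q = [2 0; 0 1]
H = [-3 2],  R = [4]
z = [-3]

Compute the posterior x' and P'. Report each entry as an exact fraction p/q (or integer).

x' = [7/9, -4/9]
P' = [32/9 46/9; 46/9 74/9]

x̄ = F·x = [1, -1]
P̄ = F·P·Fᵀ + Q = [4 4; 4 11]
y = z − H·x̄ = [2]
S = H·P̄·Hᵀ + R = [36]
K = P̄·Hᵀ·S⁻¹ = [-1/9; 5/18]
x' = x̄ + K·y = [7/9, -4/9]
P' = (I − K·H)·P̄ = [32/9 46/9; 46/9 74/9]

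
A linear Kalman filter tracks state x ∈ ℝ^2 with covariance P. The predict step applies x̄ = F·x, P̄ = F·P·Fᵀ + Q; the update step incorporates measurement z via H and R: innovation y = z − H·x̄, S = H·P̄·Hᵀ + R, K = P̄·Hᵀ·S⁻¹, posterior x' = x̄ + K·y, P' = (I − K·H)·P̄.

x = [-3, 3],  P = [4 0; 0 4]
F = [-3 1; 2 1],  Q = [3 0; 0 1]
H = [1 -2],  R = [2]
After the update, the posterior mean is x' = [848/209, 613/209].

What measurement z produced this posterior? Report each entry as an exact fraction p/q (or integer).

z = [-2]

x̄ = F·x = [12, -3]
P̄ = F·P·Fᵀ + Q = [43 -20; -20 21]
S = H·P̄·Hᵀ + R = [209]
K = P̄·Hᵀ·S⁻¹ = [83/209; -62/209]
x' − x̄ = [-1660/209, 1240/209] = K·y
y = (KᵀK)⁻¹·Kᵀ·(x' − x̄) = [-20]
z = y + H·x̄ = [-20] + [18] = [-2]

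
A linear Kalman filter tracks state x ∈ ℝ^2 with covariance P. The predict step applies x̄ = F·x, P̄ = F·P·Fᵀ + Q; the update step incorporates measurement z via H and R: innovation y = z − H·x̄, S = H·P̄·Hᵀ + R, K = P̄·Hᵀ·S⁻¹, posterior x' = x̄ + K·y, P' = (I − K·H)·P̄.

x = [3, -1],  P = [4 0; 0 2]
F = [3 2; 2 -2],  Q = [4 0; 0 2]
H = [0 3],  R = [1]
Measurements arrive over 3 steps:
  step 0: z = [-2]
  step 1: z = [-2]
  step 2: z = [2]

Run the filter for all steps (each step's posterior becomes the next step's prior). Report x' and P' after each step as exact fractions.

step 0: x' = [397/235, -148/235], P' = [8976/235 16/235; 16/235 26/235]
step 1: x' = [-263599/65477, -43402/65477], P' = [748572/65477 10744/65477; 10744/65477 7270/65477]
step 2: x' = [-10792205/3954401, 2567118/3954401], P' = [314947992/27680807 4440864/27680807; 4440864/27680807 3068370/27680807]

step 0: x̄ = F·x = [7, 8]
step 0: P̄ = F·P·Fᵀ + Q = [48 16; 16 26]
step 0: y = z − H·x̄ = [-26]
step 0: S = H·P̄·Hᵀ + R = [235]
step 0: K = P̄·Hᵀ·S⁻¹ = [48/235; 78/235]
step 0: x' = x̄ + K·y = [397/235, -148/235]
step 0: P' = (I − K·H)·P̄ = [8976/235 16/235; 16/235 26/235]
step 1: x̄ = F·x = [179/47, 218/47]
step 1: P̄ = F·P·Fᵀ + Q = [16404/47 10744/47; 10744/47 7270/47]
step 1: y = z − H·x̄ = [-748/47]
step 1: S = H·P̄·Hᵀ + R = [65477/47]
step 1: K = P̄·Hᵀ·S⁻¹ = [32232/65477; 21810/65477]
step 1: x' = x̄ + K·y = [-263599/65477, -43402/65477]
step 1: P' = (I − K·H)·P̄ = [748572/65477 10744/65477; 10744/65477 7270/65477]
step 2: x̄ = F·x = [-877601/65477, -440394/65477]
step 2: P̄ = F·P·Fᵀ + Q = [7157064/65477 4440864/65477; 4440864/65477 3068370/65477]
step 2: y = z − H·x̄ = [1452136/65477]
step 2: S = H·P̄·Hᵀ + R = [27680807/65477]
step 2: K = P̄·Hᵀ·S⁻¹ = [13322592/27680807; 9205110/27680807]
step 2: x' = x̄ + K·y = [-10792205/3954401, 2567118/3954401]
step 2: P' = (I − K·H)·P̄ = [314947992/27680807 4440864/27680807; 4440864/27680807 3068370/27680807]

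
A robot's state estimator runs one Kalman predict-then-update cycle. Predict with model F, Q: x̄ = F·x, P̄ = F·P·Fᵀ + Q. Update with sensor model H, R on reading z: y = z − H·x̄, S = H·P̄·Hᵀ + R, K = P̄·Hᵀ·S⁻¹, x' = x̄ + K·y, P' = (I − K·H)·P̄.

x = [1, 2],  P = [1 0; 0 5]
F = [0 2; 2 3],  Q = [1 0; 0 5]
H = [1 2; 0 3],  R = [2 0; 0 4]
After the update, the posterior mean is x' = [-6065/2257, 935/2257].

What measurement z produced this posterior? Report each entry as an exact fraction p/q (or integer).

x̄ = F·x = [4, 8]
P̄ = F·P·Fᵀ + Q = [21 30; 30 54]
S = H·P̄·Hᵀ + R = [359 414; 414 490]
K = P̄·Hᵀ·S⁻¹ = [1215/2257 -612/2257; 276/2257 513/2257]
x' − x̄ = [-15093/2257, -17121/2257] = K·y
y = (KᵀK)⁻¹·Kᵀ·(x' − x̄) = [-23, -21]
z = y + H·x̄ = [-23, -21] + [20, 24] = [-3, 3]

z = [-3, 3]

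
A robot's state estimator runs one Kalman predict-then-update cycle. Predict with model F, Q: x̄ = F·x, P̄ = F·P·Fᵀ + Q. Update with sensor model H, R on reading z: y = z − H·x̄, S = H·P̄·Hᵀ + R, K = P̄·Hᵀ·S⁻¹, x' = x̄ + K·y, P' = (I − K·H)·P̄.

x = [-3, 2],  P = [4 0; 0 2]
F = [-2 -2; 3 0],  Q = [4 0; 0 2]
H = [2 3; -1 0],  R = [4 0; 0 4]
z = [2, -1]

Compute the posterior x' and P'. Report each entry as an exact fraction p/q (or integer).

x' = [533/648, -1/12]
P' = [563/162 -7/3; -7/3 2]

x̄ = F·x = [2, -9]
P̄ = F·P·Fᵀ + Q = [28 -24; -24 38]
y = z − H·x̄ = [25, 1]
S = H·P̄·Hᵀ + R = [170 16; 16 32]
K = P̄·Hᵀ·S⁻¹ = [-1/81 -563/648; 1/3 7/12]
x' = x̄ + K·y = [533/648, -1/12]
P' = (I − K·H)·P̄ = [563/162 -7/3; -7/3 2]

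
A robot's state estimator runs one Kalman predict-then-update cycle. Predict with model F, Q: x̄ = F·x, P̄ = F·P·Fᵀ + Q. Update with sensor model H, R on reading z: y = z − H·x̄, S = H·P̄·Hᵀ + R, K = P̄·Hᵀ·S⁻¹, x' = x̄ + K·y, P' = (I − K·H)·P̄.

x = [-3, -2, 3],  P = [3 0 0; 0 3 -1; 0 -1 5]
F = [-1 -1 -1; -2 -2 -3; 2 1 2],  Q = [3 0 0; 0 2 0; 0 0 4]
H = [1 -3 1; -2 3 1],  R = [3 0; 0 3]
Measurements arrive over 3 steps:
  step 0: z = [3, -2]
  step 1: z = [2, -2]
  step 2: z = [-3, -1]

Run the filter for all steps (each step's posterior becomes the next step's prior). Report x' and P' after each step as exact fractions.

step 0: x̄ = F·x = [2, 1, -2]
step 0: P̄ = F·P·Fᵀ + Q = [12 22 -16; 22 59 -41; -16 -41 35]
step 0: y = z − H·x̄ = [6, 1]
step 0: S = H·P̄·Hᵀ + R = [663 -306; -306 171]
step 0: K = P̄·Hᵀ·S⁻¹ = [-446/2193 -82/387; -596/2193 20/387; 794/2193 124/387]
step 0: x' = x̄ + K·y = [3736/6579, -3809/6579, 3242/6579]
step 0: P' = (I − K·H)·P̄ = [21532/6579 10738/6579 6668/6579; 10738/6579 6433/6579 3197/6579; 6668/6579 3197/6579 10069/6579]
step 1: x̄ = F·x = [-3169/6579, -9580/6579, 10147/6579]
step 1: P̄ = F·P·Fᵀ + Q = [98977/6579 178414/6579 -138112/6579; 178414/6579 419923/6579 -312895/6579; -138112/6579 -312895/6579 268237/6579]
step 1: y = z − H·x̄ = [-7520/2193, -7/51]
step 1: S = H·P̄·Hᵀ + R = [521880/731 -5078/17; -5078/17 2577/17]
step 1: K = P̄·Hᵀ·S⁻¹ = [-9191251/41661732 -4895473/20830866; -5850281/20830866 398215/10415433; 1053857/2975838 450155/1487919]
step 1: x' = x̄ + K·y = [2132285/6943622, -1730165/3471811, 142064/495973]
step 1: P' = (I − K·H)·P̄ = [120752627/41661732 30038233/20830866 2278787/2975838; 30038233/20830866 9171236/10415433 531310/1487919; 2278787/2975838 531310/1487919 2035322/1487919]
step 2: x̄ = F·x = [-660851/6943622, -1655299/3471811, 2391016/3471811]
step 2: P̄ = F·P·Fᵀ + Q = [553124111/41661732 240011636/10415433 -186159935/10415433; 240011636/10415433 566985749/10415433 -420485057/10415433; -186159935/10415433 -420485057/10415433 367333793/10415433]
step 2: y = z − H·x̄ = [-34883841/6943622, -1557781/3471811]
step 2: S = H·P̄·Hᵀ + R = [8467004689/13887244 -1777223563/6943622; -1777223563/6943622 465388570/3471811]
step 2: K = P̄·Hᵀ·S⁻¹ = [-49437031505/225220673451 -52886843458/225220673451; -63101741084/225220673451 8637078398/225220673451; 79767818864/225220673451 68134737274/225220673451]
step 2: x' = x̄ + K·y = [250660027150/225220673451, 205758124285/225220673451, -276206487190/225220673451]
step 2: P' = (I − K·H)·P̄ = [651805326313/225220673451 324177757180/225220673451 172416850712/225220673451; 324177757180/225220673451 197958288331/225220673451 80391884561/225220673451; 172416850712/225220673451 80391884561/225220673451 308062259563/225220673451]

step 0: x' = [3736/6579, -3809/6579, 3242/6579], P' = [21532/6579 10738/6579 6668/6579; 10738/6579 6433/6579 3197/6579; 6668/6579 3197/6579 10069/6579]
step 1: x' = [2132285/6943622, -1730165/3471811, 142064/495973], P' = [120752627/41661732 30038233/20830866 2278787/2975838; 30038233/20830866 9171236/10415433 531310/1487919; 2278787/2975838 531310/1487919 2035322/1487919]
step 2: x' = [250660027150/225220673451, 205758124285/225220673451, -276206487190/225220673451], P' = [651805326313/225220673451 324177757180/225220673451 172416850712/225220673451; 324177757180/225220673451 197958288331/225220673451 80391884561/225220673451; 172416850712/225220673451 80391884561/225220673451 308062259563/225220673451]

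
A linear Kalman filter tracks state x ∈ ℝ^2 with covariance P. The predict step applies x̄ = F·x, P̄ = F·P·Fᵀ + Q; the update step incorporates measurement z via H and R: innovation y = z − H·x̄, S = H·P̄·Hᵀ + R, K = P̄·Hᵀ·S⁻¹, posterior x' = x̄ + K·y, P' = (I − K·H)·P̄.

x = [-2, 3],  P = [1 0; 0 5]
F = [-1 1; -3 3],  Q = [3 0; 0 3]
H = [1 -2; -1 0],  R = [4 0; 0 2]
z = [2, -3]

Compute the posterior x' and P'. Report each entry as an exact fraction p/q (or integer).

x' = [1304/565, 66/113]
P' = [792/565 90/113; 90/113 159/113]

x̄ = F·x = [5, 15]
P̄ = F·P·Fᵀ + Q = [9 18; 18 57]
y = z − H·x̄ = [27, 2]
S = H·P̄·Hᵀ + R = [169 27; 27 11]
K = P̄·Hᵀ·S⁻¹ = [-27/565 -396/565; -57/113 -45/113]
x' = x̄ + K·y = [1304/565, 66/113]
P' = (I − K·H)·P̄ = [792/565 90/113; 90/113 159/113]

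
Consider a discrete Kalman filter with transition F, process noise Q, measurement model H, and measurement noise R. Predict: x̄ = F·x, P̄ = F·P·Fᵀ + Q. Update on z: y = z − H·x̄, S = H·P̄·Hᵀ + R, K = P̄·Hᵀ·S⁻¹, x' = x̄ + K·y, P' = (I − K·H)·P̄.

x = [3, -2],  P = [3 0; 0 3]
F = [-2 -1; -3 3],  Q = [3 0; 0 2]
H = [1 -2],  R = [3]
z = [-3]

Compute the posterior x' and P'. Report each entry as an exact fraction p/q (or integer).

x' = [-4, -148/209]
P' = [18 9; 9 1095/209]

x̄ = F·x = [-4, -15]
P̄ = F·P·Fᵀ + Q = [18 9; 9 56]
y = z − H·x̄ = [-29]
S = H·P̄·Hᵀ + R = [209]
K = P̄·Hᵀ·S⁻¹ = [0; -103/209]
x' = x̄ + K·y = [-4, -148/209]
P' = (I − K·H)·P̄ = [18 9; 9 1095/209]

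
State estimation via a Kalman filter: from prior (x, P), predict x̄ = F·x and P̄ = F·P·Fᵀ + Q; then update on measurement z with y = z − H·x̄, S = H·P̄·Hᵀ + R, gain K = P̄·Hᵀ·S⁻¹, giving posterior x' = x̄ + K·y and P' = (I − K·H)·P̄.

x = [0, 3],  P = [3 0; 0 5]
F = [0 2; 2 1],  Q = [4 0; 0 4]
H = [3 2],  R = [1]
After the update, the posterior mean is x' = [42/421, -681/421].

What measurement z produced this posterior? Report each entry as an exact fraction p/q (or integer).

x̄ = F·x = [6, 3]
P̄ = F·P·Fᵀ + Q = [24 10; 10 21]
S = H·P̄·Hᵀ + R = [421]
K = P̄·Hᵀ·S⁻¹ = [92/421; 72/421]
x' − x̄ = [-2484/421, -1944/421] = K·y
y = (KᵀK)⁻¹·Kᵀ·(x' − x̄) = [-27]
z = y + H·x̄ = [-27] + [24] = [-3]

z = [-3]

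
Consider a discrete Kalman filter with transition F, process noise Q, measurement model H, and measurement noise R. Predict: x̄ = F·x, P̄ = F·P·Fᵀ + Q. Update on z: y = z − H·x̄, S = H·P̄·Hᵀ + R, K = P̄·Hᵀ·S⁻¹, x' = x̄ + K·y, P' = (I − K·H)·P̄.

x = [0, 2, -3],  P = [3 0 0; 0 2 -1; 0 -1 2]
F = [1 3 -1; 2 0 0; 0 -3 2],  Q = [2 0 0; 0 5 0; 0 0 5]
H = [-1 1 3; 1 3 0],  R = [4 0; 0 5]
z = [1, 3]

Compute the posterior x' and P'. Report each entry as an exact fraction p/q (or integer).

x̄ = F·x = [9, 0, -12]
P̄ = F·P·Fᵀ + Q = [31 6 -31; 6 17 0; -31 0 43]
y = z − H·x̄ = [46, -6]
S = H·P̄·Hᵀ + R = [613 -85; -85 225]
K = P̄·Hᵀ·S⁻¹ = [-4477/26140 20007/130700; 366/6535 8969/32675; 6673/26140 -5403/130700]
x' = x̄ + K·y = [6637/32675, 30366/32675, -298/32675]
P' = (I − K·H)·P̄ = [429927/130700 -27491/32675 150117/130700; -27491/32675 24112/32675 -14761/32675; 150117/130700 -14761/32675 114207/130700]

x' = [6637/32675, 30366/32675, -298/32675]
P' = [429927/130700 -27491/32675 150117/130700; -27491/32675 24112/32675 -14761/32675; 150117/130700 -14761/32675 114207/130700]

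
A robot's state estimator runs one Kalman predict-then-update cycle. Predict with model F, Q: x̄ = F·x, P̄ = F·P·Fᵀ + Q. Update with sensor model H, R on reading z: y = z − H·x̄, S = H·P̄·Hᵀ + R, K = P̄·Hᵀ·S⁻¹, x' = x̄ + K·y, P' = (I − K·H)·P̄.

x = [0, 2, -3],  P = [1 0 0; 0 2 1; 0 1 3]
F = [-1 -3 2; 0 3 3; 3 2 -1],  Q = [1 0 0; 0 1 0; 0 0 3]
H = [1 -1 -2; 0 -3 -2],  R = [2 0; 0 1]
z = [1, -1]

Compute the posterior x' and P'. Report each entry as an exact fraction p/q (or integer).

x' = [-123664/55191, 97295/55191, -122087/55191]
P' = [210805/55191 -77075/55191 120026/55191; -77075/55191 64627/55191 -85588/55191; 120026/55191 -85588/55191 125089/55191]

x̄ = F·x = [-12, -3, 7]
P̄ = F·P·Fᵀ + Q = [20 -3 -14; -3 64 6; -14 6 19]
y = z − H·x̄ = [24, 4]
S = H·P̄·Hᵀ + R = [248 353; 353 725]
K = P̄·Hᵀ·S⁻¹ = [23914/55191 -8827/55191; 14737/55191 -22705/55191; -22282/55191 6586/55191]
x' = x̄ + K·y = [-123664/55191, 97295/55191, -122087/55191]
P' = (I − K·H)·P̄ = [210805/55191 -77075/55191 120026/55191; -77075/55191 64627/55191 -85588/55191; 120026/55191 -85588/55191 125089/55191]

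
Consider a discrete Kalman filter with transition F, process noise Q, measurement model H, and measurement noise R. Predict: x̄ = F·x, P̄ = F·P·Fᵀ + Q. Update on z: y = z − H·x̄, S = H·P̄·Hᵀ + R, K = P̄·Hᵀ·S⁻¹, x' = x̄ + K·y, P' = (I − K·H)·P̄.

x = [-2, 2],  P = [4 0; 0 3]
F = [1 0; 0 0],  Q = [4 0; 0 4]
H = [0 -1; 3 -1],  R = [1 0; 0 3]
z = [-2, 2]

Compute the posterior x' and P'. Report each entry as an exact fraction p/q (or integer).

x̄ = F·x = [-2, 0]
P̄ = F·P·Fᵀ + Q = [8 0; 0 4]
y = z − H·x̄ = [-2, 8]
S = H·P̄·Hᵀ + R = [5 4; 4 79]
K = P̄·Hᵀ·S⁻¹ = [-96/379 120/379; -300/379 -4/379]
x' = x̄ + K·y = [394/379, 568/379]
P' = (I − K·H)·P̄ = [152/379 96/379; 96/379 300/379]

x' = [394/379, 568/379]
P' = [152/379 96/379; 96/379 300/379]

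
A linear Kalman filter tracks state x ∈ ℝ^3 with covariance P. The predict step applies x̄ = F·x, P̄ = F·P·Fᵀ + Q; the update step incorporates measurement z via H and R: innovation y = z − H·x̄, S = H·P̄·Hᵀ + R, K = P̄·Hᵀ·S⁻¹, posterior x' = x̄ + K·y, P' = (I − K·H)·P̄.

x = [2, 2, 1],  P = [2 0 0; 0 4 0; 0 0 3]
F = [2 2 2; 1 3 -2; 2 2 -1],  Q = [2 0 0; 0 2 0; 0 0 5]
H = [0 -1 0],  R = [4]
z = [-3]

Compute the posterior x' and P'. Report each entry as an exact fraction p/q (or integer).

x' = [64/7, 45/14, 145/28]
P' = [234/7 8/7 58/7; 8/7 26/7 17/7; 58/7 17/7 159/14]

x̄ = F·x = [10, 6, 7]
P̄ = F·P·Fᵀ + Q = [38 16 18; 16 52 34; 18 34 32]
y = z − H·x̄ = [3]
S = H·P̄·Hᵀ + R = [56]
K = P̄·Hᵀ·S⁻¹ = [-2/7; -13/14; -17/28]
x' = x̄ + K·y = [64/7, 45/14, 145/28]
P' = (I − K·H)·P̄ = [234/7 8/7 58/7; 8/7 26/7 17/7; 58/7 17/7 159/14]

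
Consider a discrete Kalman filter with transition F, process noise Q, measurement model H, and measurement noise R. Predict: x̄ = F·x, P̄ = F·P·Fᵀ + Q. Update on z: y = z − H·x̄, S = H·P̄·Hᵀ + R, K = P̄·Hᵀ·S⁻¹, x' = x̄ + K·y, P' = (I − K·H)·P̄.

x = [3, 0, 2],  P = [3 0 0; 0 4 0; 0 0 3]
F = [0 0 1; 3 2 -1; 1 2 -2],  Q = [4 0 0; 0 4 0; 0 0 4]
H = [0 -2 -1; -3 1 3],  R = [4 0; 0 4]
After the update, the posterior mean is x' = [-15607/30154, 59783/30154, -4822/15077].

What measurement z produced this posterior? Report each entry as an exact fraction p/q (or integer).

x̄ = F·x = [2, 7, -1]
P̄ = F·P·Fᵀ + Q = [7 -3 -6; -3 50 31; -6 31 35]
S = H·P̄·Hᵀ + R = [363 -458; -458 744]
K = P̄·Hᵀ·S⁻¹ = [-2577/15077 -4875/30154; -6962/15077 -2411/30154; -409/15077 2869/15077]
x' − x̄ = [-75915/30154, -151295/30154, 10255/15077] = K·y
y = (KᵀK)⁻¹·Kᵀ·(x' − x̄) = [10, 5]
z = y + H·x̄ = [10, 5] + [-13, -2] = [-3, 3]

z = [-3, 3]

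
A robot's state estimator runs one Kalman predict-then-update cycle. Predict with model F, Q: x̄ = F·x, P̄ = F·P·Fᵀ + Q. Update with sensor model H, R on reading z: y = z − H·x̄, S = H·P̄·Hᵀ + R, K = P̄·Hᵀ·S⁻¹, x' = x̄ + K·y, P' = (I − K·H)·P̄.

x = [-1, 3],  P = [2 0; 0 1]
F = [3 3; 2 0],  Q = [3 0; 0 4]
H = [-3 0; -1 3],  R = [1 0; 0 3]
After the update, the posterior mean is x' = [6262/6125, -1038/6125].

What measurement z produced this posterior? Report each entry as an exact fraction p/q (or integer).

x̄ = F·x = [6, -2]
P̄ = F·P·Fᵀ + Q = [30 12; 12 12]
S = H·P̄·Hᵀ + R = [271 -18; -18 69]
K = P̄·Hᵀ·S⁻¹ = [-2034/6125 2/6125; -684/6125 1952/6125]
x' − x̄ = [-30488/6125, 11212/6125] = K·y
y = (KᵀK)⁻¹·Kᵀ·(x' − x̄) = [15, 11]
z = y + H·x̄ = [15, 11] + [-18, -12] = [-3, -1]

z = [-3, -1]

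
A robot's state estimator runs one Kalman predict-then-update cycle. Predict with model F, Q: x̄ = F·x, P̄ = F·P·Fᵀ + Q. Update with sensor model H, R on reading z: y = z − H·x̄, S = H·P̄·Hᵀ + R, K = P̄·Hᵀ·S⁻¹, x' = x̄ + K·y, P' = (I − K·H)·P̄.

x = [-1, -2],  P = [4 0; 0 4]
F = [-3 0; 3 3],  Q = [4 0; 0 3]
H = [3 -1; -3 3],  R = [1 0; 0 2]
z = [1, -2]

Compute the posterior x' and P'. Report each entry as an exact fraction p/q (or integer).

x̄ = F·x = [3, -9]
P̄ = F·P·Fᵀ + Q = [40 -36; -36 75]
y = z − H·x̄ = [-17, 34]
S = H·P̄·Hᵀ + R = [652 -1017; -1017 1685]
K = P̄·Hᵀ·S⁻¹ = [30984/64331 9996/64331; 30306/64331 31005/64331]
x' = x̄ + K·y = [6129/64331, -40011/64331]
P' = (I − K·H)·P̄ = [18824/64331 25488/64331; 25488/64331 46158/64331]

x' = [6129/64331, -40011/64331]
P' = [18824/64331 25488/64331; 25488/64331 46158/64331]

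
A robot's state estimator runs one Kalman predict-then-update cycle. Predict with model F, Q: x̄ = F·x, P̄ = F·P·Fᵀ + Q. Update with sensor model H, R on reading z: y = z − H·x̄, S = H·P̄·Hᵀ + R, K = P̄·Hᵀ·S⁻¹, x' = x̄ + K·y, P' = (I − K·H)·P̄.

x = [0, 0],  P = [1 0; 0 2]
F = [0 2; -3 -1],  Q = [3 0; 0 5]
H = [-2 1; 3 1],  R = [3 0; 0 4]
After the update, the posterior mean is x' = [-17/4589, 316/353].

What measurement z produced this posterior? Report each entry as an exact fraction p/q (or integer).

z = [1, 1]

x̄ = F·x = [0, 0]
P̄ = F·P·Fᵀ + Q = [11 -4; -4 16]
S = H·P̄·Hᵀ + R = [79 -54; -54 95]
K = P̄·Hᵀ·S⁻¹ = [-904/4589 887/4589; 192/353 124/353]
x' − x̄ = [-17/4589, 316/353] = K·y
y = (KᵀK)⁻¹·Kᵀ·(x' − x̄) = [1, 1]
z = y + H·x̄ = [1, 1] + [0, 0] = [1, 1]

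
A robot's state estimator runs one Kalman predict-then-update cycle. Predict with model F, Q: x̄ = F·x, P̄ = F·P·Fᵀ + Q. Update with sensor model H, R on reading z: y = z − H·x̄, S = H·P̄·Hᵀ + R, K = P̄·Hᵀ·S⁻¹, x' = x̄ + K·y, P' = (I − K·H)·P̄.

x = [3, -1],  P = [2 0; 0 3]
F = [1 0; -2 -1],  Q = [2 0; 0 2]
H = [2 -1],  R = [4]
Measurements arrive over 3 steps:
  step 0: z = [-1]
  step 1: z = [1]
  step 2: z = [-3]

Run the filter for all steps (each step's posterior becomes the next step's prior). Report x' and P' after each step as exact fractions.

step 0: x' = [3/49, 1/7], P' = [52/49 8/7; 8/7 4]
step 1: x' = [9/47, -607/1081], P' = [50/47 60/47; 60/47 4852/1081]
step 2: x' = [-11777/24713, 43657/24713], P' = [26608/24713 32608/24713; 32608/24713 114204/24713]

step 0: x̄ = F·x = [3, -5]
step 0: P̄ = F·P·Fᵀ + Q = [4 -4; -4 13]
step 0: y = z − H·x̄ = [-12]
step 0: S = H·P̄·Hᵀ + R = [49]
step 0: K = P̄·Hᵀ·S⁻¹ = [12/49; -3/7]
step 0: x' = x̄ + K·y = [3/49, 1/7]
step 0: P' = (I − K·H)·P̄ = [52/49 8/7; 8/7 4]
step 1: x̄ = F·x = [3/49, -13/49]
step 1: P̄ = F·P·Fᵀ + Q = [150/49 -160/49; -160/49 726/49]
step 1: y = z − H·x̄ = [30/49]
step 1: S = H·P̄·Hᵀ + R = [2162/49]
step 1: K = P̄·Hᵀ·S⁻¹ = [10/47; -523/1081]
step 1: x' = x̄ + K·y = [9/47, -607/1081]
step 1: P' = (I − K·H)·P̄ = [50/47 60/47; 60/47 4852/1081]
step 2: x̄ = F·x = [9/47, 193/1081]
step 2: P̄ = F·P·Fᵀ + Q = [144/47 -160/47; -160/47 17134/1081]
step 2: y = z − H·x̄ = [-3464/1081]
step 2: S = H·P̄·Hᵀ + R = [49426/1081]
step 2: K = P̄·Hᵀ·S⁻¹ = [5152/24713; -12247/24713]
step 2: x' = x̄ + K·y = [-11777/24713, 43657/24713]
step 2: P' = (I − K·H)·P̄ = [26608/24713 32608/24713; 32608/24713 114204/24713]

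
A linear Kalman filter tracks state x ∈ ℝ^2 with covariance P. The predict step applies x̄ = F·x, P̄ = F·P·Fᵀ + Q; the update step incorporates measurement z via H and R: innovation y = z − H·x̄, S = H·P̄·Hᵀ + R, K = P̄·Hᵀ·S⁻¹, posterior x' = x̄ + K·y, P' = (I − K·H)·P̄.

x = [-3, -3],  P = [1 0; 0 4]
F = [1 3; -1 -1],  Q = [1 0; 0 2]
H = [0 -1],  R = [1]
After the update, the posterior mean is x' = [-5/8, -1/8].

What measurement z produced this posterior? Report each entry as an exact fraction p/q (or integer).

z = [1]

x̄ = F·x = [-12, 6]
P̄ = F·P·Fᵀ + Q = [38 -13; -13 7]
S = H·P̄·Hᵀ + R = [8]
K = P̄·Hᵀ·S⁻¹ = [13/8; -7/8]
x' − x̄ = [91/8, -49/8] = K·y
y = (KᵀK)⁻¹·Kᵀ·(x' − x̄) = [7]
z = y + H·x̄ = [7] + [-6] = [1]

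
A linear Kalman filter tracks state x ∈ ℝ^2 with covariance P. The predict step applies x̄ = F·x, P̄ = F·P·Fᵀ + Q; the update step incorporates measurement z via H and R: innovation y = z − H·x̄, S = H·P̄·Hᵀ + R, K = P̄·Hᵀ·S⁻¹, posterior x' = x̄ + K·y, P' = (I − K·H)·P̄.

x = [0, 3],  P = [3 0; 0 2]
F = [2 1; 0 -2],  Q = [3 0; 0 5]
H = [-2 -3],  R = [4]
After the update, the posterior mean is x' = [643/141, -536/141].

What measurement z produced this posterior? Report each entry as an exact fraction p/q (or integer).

z = [2]

x̄ = F·x = [3, -6]
P̄ = F·P·Fᵀ + Q = [17 -4; -4 13]
S = H·P̄·Hᵀ + R = [141]
K = P̄·Hᵀ·S⁻¹ = [-22/141; -31/141]
x' − x̄ = [220/141, 310/141] = K·y
y = (KᵀK)⁻¹·Kᵀ·(x' − x̄) = [-10]
z = y + H·x̄ = [-10] + [12] = [2]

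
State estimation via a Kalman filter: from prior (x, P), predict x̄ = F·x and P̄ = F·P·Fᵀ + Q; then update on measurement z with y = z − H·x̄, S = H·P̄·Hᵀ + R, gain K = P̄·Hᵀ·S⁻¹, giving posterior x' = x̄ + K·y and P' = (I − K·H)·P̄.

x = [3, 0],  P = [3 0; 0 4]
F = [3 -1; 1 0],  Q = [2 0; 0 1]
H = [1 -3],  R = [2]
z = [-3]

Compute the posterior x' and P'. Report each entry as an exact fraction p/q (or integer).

x̄ = F·x = [9, 3]
P̄ = F·P·Fᵀ + Q = [33 9; 9 4]
y = z − H·x̄ = [-3]
S = H·P̄·Hᵀ + R = [17]
K = P̄·Hᵀ·S⁻¹ = [6/17; -3/17]
x' = x̄ + K·y = [135/17, 60/17]
P' = (I − K·H)·P̄ = [525/17 171/17; 171/17 59/17]

x' = [135/17, 60/17]
P' = [525/17 171/17; 171/17 59/17]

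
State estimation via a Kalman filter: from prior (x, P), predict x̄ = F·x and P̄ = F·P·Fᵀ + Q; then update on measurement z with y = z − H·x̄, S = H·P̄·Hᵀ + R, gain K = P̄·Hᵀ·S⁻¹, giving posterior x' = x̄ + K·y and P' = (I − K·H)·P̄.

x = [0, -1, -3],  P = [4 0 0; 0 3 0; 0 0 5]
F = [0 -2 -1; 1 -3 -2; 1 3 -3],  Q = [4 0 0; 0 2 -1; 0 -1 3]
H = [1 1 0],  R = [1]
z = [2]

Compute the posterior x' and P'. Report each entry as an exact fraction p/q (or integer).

x̄ = F·x = [5, 9, 6]
P̄ = F·P·Fᵀ + Q = [21 28 -3; 28 53 6; -3 6 79]
y = z − H·x̄ = [-12]
S = H·P̄·Hᵀ + R = [131]
K = P̄·Hᵀ·S⁻¹ = [49/131; 81/131; 3/131]
x' = x̄ + K·y = [67/131, 207/131, 750/131]
P' = (I − K·H)·P̄ = [350/131 -301/131 -540/131; -301/131 382/131 543/131; -540/131 543/131 10340/131]

x' = [67/131, 207/131, 750/131]
P' = [350/131 -301/131 -540/131; -301/131 382/131 543/131; -540/131 543/131 10340/131]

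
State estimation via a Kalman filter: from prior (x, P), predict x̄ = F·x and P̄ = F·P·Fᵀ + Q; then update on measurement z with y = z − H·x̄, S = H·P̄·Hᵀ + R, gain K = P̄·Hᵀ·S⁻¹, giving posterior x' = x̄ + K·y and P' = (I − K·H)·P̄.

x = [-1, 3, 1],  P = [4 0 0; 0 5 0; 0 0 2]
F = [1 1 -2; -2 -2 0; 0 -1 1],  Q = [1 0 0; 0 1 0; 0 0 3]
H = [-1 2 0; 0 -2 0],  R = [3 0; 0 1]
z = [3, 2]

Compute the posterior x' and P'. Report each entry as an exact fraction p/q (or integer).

x' = [-8082/2053, -1764/2053, -151/2053]
P' = [5526/2053 630/2053 -2439/2053; 630/2053 453/2053 -258/2053; -2439/2053 -258/2053 12261/2053]

x̄ = F·x = [0, -4, -2]
P̄ = F·P·Fᵀ + Q = [18 -18 -9; -18 37 10; -9 10 10]
y = z − H·x̄ = [11, -6]
S = H·P̄·Hᵀ + R = [241 -184; -184 149]
K = P̄·Hᵀ·S⁻¹ = [-1422/2053 -1260/2053; 92/2053 -906/2053; 641/2053 516/2053]
x' = x̄ + K·y = [-8082/2053, -1764/2053, -151/2053]
P' = (I − K·H)·P̄ = [5526/2053 630/2053 -2439/2053; 630/2053 453/2053 -258/2053; -2439/2053 -258/2053 12261/2053]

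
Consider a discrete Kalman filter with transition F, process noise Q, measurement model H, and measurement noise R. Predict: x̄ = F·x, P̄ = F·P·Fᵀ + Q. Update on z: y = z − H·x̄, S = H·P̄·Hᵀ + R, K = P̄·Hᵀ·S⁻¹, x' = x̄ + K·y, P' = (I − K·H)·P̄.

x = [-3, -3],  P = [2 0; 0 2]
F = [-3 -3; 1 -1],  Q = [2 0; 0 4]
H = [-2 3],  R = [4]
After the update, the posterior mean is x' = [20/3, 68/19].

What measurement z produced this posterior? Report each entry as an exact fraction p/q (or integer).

x̄ = F·x = [18, 0]
P̄ = F·P·Fᵀ + Q = [38 0; 0 8]
S = H·P̄·Hᵀ + R = [228]
K = P̄·Hᵀ·S⁻¹ = [-1/3; 2/19]
x' − x̄ = [-34/3, 68/19] = K·y
y = (KᵀK)⁻¹·Kᵀ·(x' − x̄) = [34]
z = y + H·x̄ = [34] + [-36] = [-2]

z = [-2]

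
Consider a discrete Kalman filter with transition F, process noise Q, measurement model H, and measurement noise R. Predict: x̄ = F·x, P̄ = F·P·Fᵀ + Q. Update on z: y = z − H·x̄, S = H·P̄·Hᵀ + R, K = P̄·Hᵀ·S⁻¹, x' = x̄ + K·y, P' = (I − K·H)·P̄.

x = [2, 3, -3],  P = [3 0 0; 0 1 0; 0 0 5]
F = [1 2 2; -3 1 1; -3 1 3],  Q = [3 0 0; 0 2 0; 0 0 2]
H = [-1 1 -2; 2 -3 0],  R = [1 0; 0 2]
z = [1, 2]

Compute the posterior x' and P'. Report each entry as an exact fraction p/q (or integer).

x' = [5469/1672, 1239/836, -1187/836]
P' = [376375/112024 120309/56012 -26417/56012; 120309/56012 44579/28006 -5279/28006; -26417/56012 -5279/28006 10315/28006]

x̄ = F·x = [2, -6, -12]
P̄ = F·P·Fᵀ + Q = [30 3 23; 3 35 43; 23 43 75]
y = z − H·x̄ = [-15, -20]
S = H·P̄·Hᵀ + R = [280 16; 16 401]
K = P̄·Hᵀ·S⁻¹ = [-30089/112024 1931/14003; -10035/56012 -3357/14003; -25401/56012 -2645/14003]
x' = x̄ + K·y = [5469/1672, 1239/836, -1187/836]
P' = (I − K·H)·P̄ = [376375/112024 120309/56012 -26417/56012; 120309/56012 44579/28006 -5279/28006; -26417/56012 -5279/28006 10315/28006]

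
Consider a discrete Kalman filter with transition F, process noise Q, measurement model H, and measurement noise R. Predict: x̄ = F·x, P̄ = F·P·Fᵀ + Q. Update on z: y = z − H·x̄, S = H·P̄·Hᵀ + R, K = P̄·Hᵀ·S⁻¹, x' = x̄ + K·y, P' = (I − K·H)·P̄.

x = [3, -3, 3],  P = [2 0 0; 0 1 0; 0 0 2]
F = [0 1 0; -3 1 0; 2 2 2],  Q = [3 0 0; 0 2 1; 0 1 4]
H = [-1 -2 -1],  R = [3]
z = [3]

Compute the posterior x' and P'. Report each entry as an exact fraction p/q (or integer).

x' = [-39/29, -144/29, 222/29]
P' = [284/87 -185/87 110/87; -185/87 671/87 -1055/87; 110/87 -1055/87 2024/87]

x̄ = F·x = [-3, -12, 6]
P̄ = F·P·Fᵀ + Q = [4 1 2; 1 21 -9; 2 -9 24]
y = z − H·x̄ = [-18]
S = H·P̄·Hᵀ + R = [87]
K = P̄·Hᵀ·S⁻¹ = [-8/87; -34/87; -8/87]
x' = x̄ + K·y = [-39/29, -144/29, 222/29]
P' = (I − K·H)·P̄ = [284/87 -185/87 110/87; -185/87 671/87 -1055/87; 110/87 -1055/87 2024/87]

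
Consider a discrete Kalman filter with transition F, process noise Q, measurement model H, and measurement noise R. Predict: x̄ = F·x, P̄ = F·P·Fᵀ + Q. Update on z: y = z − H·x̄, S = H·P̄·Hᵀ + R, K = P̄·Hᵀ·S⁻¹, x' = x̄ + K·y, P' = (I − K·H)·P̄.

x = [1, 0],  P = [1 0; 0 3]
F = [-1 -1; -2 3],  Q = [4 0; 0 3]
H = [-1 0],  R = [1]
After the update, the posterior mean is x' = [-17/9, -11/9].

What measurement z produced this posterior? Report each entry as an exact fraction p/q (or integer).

z = [2]

x̄ = F·x = [-1, -2]
P̄ = F·P·Fᵀ + Q = [8 -7; -7 34]
S = H·P̄·Hᵀ + R = [9]
K = P̄·Hᵀ·S⁻¹ = [-8/9; 7/9]
x' − x̄ = [-8/9, 7/9] = K·y
y = (KᵀK)⁻¹·Kᵀ·(x' − x̄) = [1]
z = y + H·x̄ = [1] + [1] = [2]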